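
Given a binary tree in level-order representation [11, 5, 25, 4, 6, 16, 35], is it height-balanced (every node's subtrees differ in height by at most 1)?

Tree (level-order array): [11, 5, 25, 4, 6, 16, 35]
Definition: a tree is height-balanced if, at every node, |h(left) - h(right)| <= 1 (empty subtree has height -1).
Bottom-up per-node check:
  node 4: h_left=-1, h_right=-1, diff=0 [OK], height=0
  node 6: h_left=-1, h_right=-1, diff=0 [OK], height=0
  node 5: h_left=0, h_right=0, diff=0 [OK], height=1
  node 16: h_left=-1, h_right=-1, diff=0 [OK], height=0
  node 35: h_left=-1, h_right=-1, diff=0 [OK], height=0
  node 25: h_left=0, h_right=0, diff=0 [OK], height=1
  node 11: h_left=1, h_right=1, diff=0 [OK], height=2
All nodes satisfy the balance condition.
Result: Balanced


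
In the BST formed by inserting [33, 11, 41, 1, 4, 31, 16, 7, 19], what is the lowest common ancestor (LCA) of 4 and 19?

Tree insertion order: [33, 11, 41, 1, 4, 31, 16, 7, 19]
Tree (level-order array): [33, 11, 41, 1, 31, None, None, None, 4, 16, None, None, 7, None, 19]
In a BST, the LCA of p=4, q=19 is the first node v on the
root-to-leaf path with p <= v <= q (go left if both < v, right if both > v).
Walk from root:
  at 33: both 4 and 19 < 33, go left
  at 11: 4 <= 11 <= 19, this is the LCA
LCA = 11


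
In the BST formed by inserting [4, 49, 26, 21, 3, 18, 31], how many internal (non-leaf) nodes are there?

Tree built from: [4, 49, 26, 21, 3, 18, 31]
Tree (level-order array): [4, 3, 49, None, None, 26, None, 21, 31, 18]
Rule: An internal node has at least one child.
Per-node child counts:
  node 4: 2 child(ren)
  node 3: 0 child(ren)
  node 49: 1 child(ren)
  node 26: 2 child(ren)
  node 21: 1 child(ren)
  node 18: 0 child(ren)
  node 31: 0 child(ren)
Matching nodes: [4, 49, 26, 21]
Count of internal (non-leaf) nodes: 4


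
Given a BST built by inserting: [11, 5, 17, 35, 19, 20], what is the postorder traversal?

Tree insertion order: [11, 5, 17, 35, 19, 20]
Tree (level-order array): [11, 5, 17, None, None, None, 35, 19, None, None, 20]
Postorder traversal: [5, 20, 19, 35, 17, 11]


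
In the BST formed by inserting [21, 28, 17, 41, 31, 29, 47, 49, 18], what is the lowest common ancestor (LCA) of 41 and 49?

Tree insertion order: [21, 28, 17, 41, 31, 29, 47, 49, 18]
Tree (level-order array): [21, 17, 28, None, 18, None, 41, None, None, 31, 47, 29, None, None, 49]
In a BST, the LCA of p=41, q=49 is the first node v on the
root-to-leaf path with p <= v <= q (go left if both < v, right if both > v).
Walk from root:
  at 21: both 41 and 49 > 21, go right
  at 28: both 41 and 49 > 28, go right
  at 41: 41 <= 41 <= 49, this is the LCA
LCA = 41


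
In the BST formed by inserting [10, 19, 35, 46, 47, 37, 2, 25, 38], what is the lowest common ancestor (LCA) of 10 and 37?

Tree insertion order: [10, 19, 35, 46, 47, 37, 2, 25, 38]
Tree (level-order array): [10, 2, 19, None, None, None, 35, 25, 46, None, None, 37, 47, None, 38]
In a BST, the LCA of p=10, q=37 is the first node v on the
root-to-leaf path with p <= v <= q (go left if both < v, right if both > v).
Walk from root:
  at 10: 10 <= 10 <= 37, this is the LCA
LCA = 10


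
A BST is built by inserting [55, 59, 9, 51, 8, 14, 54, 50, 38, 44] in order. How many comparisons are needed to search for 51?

Search path for 51: 55 -> 9 -> 51
Found: True
Comparisons: 3


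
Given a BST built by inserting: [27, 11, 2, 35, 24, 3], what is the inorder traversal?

Tree insertion order: [27, 11, 2, 35, 24, 3]
Tree (level-order array): [27, 11, 35, 2, 24, None, None, None, 3]
Inorder traversal: [2, 3, 11, 24, 27, 35]


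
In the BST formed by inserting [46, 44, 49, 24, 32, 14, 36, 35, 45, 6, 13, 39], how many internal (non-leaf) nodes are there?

Tree built from: [46, 44, 49, 24, 32, 14, 36, 35, 45, 6, 13, 39]
Tree (level-order array): [46, 44, 49, 24, 45, None, None, 14, 32, None, None, 6, None, None, 36, None, 13, 35, 39]
Rule: An internal node has at least one child.
Per-node child counts:
  node 46: 2 child(ren)
  node 44: 2 child(ren)
  node 24: 2 child(ren)
  node 14: 1 child(ren)
  node 6: 1 child(ren)
  node 13: 0 child(ren)
  node 32: 1 child(ren)
  node 36: 2 child(ren)
  node 35: 0 child(ren)
  node 39: 0 child(ren)
  node 45: 0 child(ren)
  node 49: 0 child(ren)
Matching nodes: [46, 44, 24, 14, 6, 32, 36]
Count of internal (non-leaf) nodes: 7


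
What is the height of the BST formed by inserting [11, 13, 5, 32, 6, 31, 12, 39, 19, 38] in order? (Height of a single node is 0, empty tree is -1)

Insertion order: [11, 13, 5, 32, 6, 31, 12, 39, 19, 38]
Tree (level-order array): [11, 5, 13, None, 6, 12, 32, None, None, None, None, 31, 39, 19, None, 38]
Compute height bottom-up (empty subtree = -1):
  height(6) = 1 + max(-1, -1) = 0
  height(5) = 1 + max(-1, 0) = 1
  height(12) = 1 + max(-1, -1) = 0
  height(19) = 1 + max(-1, -1) = 0
  height(31) = 1 + max(0, -1) = 1
  height(38) = 1 + max(-1, -1) = 0
  height(39) = 1 + max(0, -1) = 1
  height(32) = 1 + max(1, 1) = 2
  height(13) = 1 + max(0, 2) = 3
  height(11) = 1 + max(1, 3) = 4
Height = 4


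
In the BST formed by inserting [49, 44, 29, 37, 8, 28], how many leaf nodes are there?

Tree built from: [49, 44, 29, 37, 8, 28]
Tree (level-order array): [49, 44, None, 29, None, 8, 37, None, 28]
Rule: A leaf has 0 children.
Per-node child counts:
  node 49: 1 child(ren)
  node 44: 1 child(ren)
  node 29: 2 child(ren)
  node 8: 1 child(ren)
  node 28: 0 child(ren)
  node 37: 0 child(ren)
Matching nodes: [28, 37]
Count of leaf nodes: 2


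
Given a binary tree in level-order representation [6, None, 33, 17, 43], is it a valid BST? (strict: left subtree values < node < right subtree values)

Level-order array: [6, None, 33, 17, 43]
Validate using subtree bounds (lo, hi): at each node, require lo < value < hi,
then recurse left with hi=value and right with lo=value.
Preorder trace (stopping at first violation):
  at node 6 with bounds (-inf, +inf): OK
  at node 33 with bounds (6, +inf): OK
  at node 17 with bounds (6, 33): OK
  at node 43 with bounds (33, +inf): OK
No violation found at any node.
Result: Valid BST


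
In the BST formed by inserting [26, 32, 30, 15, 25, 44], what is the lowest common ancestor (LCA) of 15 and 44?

Tree insertion order: [26, 32, 30, 15, 25, 44]
Tree (level-order array): [26, 15, 32, None, 25, 30, 44]
In a BST, the LCA of p=15, q=44 is the first node v on the
root-to-leaf path with p <= v <= q (go left if both < v, right if both > v).
Walk from root:
  at 26: 15 <= 26 <= 44, this is the LCA
LCA = 26


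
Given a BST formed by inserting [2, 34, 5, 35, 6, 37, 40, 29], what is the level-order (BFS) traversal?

Tree insertion order: [2, 34, 5, 35, 6, 37, 40, 29]
Tree (level-order array): [2, None, 34, 5, 35, None, 6, None, 37, None, 29, None, 40]
BFS from the root, enqueuing left then right child of each popped node:
  queue [2] -> pop 2, enqueue [34], visited so far: [2]
  queue [34] -> pop 34, enqueue [5, 35], visited so far: [2, 34]
  queue [5, 35] -> pop 5, enqueue [6], visited so far: [2, 34, 5]
  queue [35, 6] -> pop 35, enqueue [37], visited so far: [2, 34, 5, 35]
  queue [6, 37] -> pop 6, enqueue [29], visited so far: [2, 34, 5, 35, 6]
  queue [37, 29] -> pop 37, enqueue [40], visited so far: [2, 34, 5, 35, 6, 37]
  queue [29, 40] -> pop 29, enqueue [none], visited so far: [2, 34, 5, 35, 6, 37, 29]
  queue [40] -> pop 40, enqueue [none], visited so far: [2, 34, 5, 35, 6, 37, 29, 40]
Result: [2, 34, 5, 35, 6, 37, 29, 40]


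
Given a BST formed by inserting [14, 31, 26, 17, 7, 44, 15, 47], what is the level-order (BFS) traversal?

Tree insertion order: [14, 31, 26, 17, 7, 44, 15, 47]
Tree (level-order array): [14, 7, 31, None, None, 26, 44, 17, None, None, 47, 15]
BFS from the root, enqueuing left then right child of each popped node:
  queue [14] -> pop 14, enqueue [7, 31], visited so far: [14]
  queue [7, 31] -> pop 7, enqueue [none], visited so far: [14, 7]
  queue [31] -> pop 31, enqueue [26, 44], visited so far: [14, 7, 31]
  queue [26, 44] -> pop 26, enqueue [17], visited so far: [14, 7, 31, 26]
  queue [44, 17] -> pop 44, enqueue [47], visited so far: [14, 7, 31, 26, 44]
  queue [17, 47] -> pop 17, enqueue [15], visited so far: [14, 7, 31, 26, 44, 17]
  queue [47, 15] -> pop 47, enqueue [none], visited so far: [14, 7, 31, 26, 44, 17, 47]
  queue [15] -> pop 15, enqueue [none], visited so far: [14, 7, 31, 26, 44, 17, 47, 15]
Result: [14, 7, 31, 26, 44, 17, 47, 15]


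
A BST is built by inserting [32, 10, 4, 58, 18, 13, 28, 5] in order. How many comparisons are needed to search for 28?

Search path for 28: 32 -> 10 -> 18 -> 28
Found: True
Comparisons: 4


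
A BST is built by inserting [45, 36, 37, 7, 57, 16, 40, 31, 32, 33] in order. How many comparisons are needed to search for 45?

Search path for 45: 45
Found: True
Comparisons: 1


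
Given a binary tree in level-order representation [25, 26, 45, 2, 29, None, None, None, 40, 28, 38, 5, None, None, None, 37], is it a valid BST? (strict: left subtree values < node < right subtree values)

Level-order array: [25, 26, 45, 2, 29, None, None, None, 40, 28, 38, 5, None, None, None, 37]
Validate using subtree bounds (lo, hi): at each node, require lo < value < hi,
then recurse left with hi=value and right with lo=value.
Preorder trace (stopping at first violation):
  at node 25 with bounds (-inf, +inf): OK
  at node 26 with bounds (-inf, 25): VIOLATION
Node 26 violates its bound: not (-inf < 26 < 25).
Result: Not a valid BST


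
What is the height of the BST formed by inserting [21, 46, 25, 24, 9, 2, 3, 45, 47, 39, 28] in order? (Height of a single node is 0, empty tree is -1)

Insertion order: [21, 46, 25, 24, 9, 2, 3, 45, 47, 39, 28]
Tree (level-order array): [21, 9, 46, 2, None, 25, 47, None, 3, 24, 45, None, None, None, None, None, None, 39, None, 28]
Compute height bottom-up (empty subtree = -1):
  height(3) = 1 + max(-1, -1) = 0
  height(2) = 1 + max(-1, 0) = 1
  height(9) = 1 + max(1, -1) = 2
  height(24) = 1 + max(-1, -1) = 0
  height(28) = 1 + max(-1, -1) = 0
  height(39) = 1 + max(0, -1) = 1
  height(45) = 1 + max(1, -1) = 2
  height(25) = 1 + max(0, 2) = 3
  height(47) = 1 + max(-1, -1) = 0
  height(46) = 1 + max(3, 0) = 4
  height(21) = 1 + max(2, 4) = 5
Height = 5


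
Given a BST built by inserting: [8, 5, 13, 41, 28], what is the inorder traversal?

Tree insertion order: [8, 5, 13, 41, 28]
Tree (level-order array): [8, 5, 13, None, None, None, 41, 28]
Inorder traversal: [5, 8, 13, 28, 41]


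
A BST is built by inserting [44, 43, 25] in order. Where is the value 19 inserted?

Starting tree (level order): [44, 43, None, 25]
Insertion path: 44 -> 43 -> 25
Result: insert 19 as left child of 25
Final tree (level order): [44, 43, None, 25, None, 19]


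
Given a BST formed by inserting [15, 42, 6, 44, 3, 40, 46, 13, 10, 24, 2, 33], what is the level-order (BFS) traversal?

Tree insertion order: [15, 42, 6, 44, 3, 40, 46, 13, 10, 24, 2, 33]
Tree (level-order array): [15, 6, 42, 3, 13, 40, 44, 2, None, 10, None, 24, None, None, 46, None, None, None, None, None, 33]
BFS from the root, enqueuing left then right child of each popped node:
  queue [15] -> pop 15, enqueue [6, 42], visited so far: [15]
  queue [6, 42] -> pop 6, enqueue [3, 13], visited so far: [15, 6]
  queue [42, 3, 13] -> pop 42, enqueue [40, 44], visited so far: [15, 6, 42]
  queue [3, 13, 40, 44] -> pop 3, enqueue [2], visited so far: [15, 6, 42, 3]
  queue [13, 40, 44, 2] -> pop 13, enqueue [10], visited so far: [15, 6, 42, 3, 13]
  queue [40, 44, 2, 10] -> pop 40, enqueue [24], visited so far: [15, 6, 42, 3, 13, 40]
  queue [44, 2, 10, 24] -> pop 44, enqueue [46], visited so far: [15, 6, 42, 3, 13, 40, 44]
  queue [2, 10, 24, 46] -> pop 2, enqueue [none], visited so far: [15, 6, 42, 3, 13, 40, 44, 2]
  queue [10, 24, 46] -> pop 10, enqueue [none], visited so far: [15, 6, 42, 3, 13, 40, 44, 2, 10]
  queue [24, 46] -> pop 24, enqueue [33], visited so far: [15, 6, 42, 3, 13, 40, 44, 2, 10, 24]
  queue [46, 33] -> pop 46, enqueue [none], visited so far: [15, 6, 42, 3, 13, 40, 44, 2, 10, 24, 46]
  queue [33] -> pop 33, enqueue [none], visited so far: [15, 6, 42, 3, 13, 40, 44, 2, 10, 24, 46, 33]
Result: [15, 6, 42, 3, 13, 40, 44, 2, 10, 24, 46, 33]


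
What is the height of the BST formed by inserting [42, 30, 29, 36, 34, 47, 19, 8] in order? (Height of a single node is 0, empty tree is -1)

Insertion order: [42, 30, 29, 36, 34, 47, 19, 8]
Tree (level-order array): [42, 30, 47, 29, 36, None, None, 19, None, 34, None, 8]
Compute height bottom-up (empty subtree = -1):
  height(8) = 1 + max(-1, -1) = 0
  height(19) = 1 + max(0, -1) = 1
  height(29) = 1 + max(1, -1) = 2
  height(34) = 1 + max(-1, -1) = 0
  height(36) = 1 + max(0, -1) = 1
  height(30) = 1 + max(2, 1) = 3
  height(47) = 1 + max(-1, -1) = 0
  height(42) = 1 + max(3, 0) = 4
Height = 4


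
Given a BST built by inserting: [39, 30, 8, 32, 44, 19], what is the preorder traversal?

Tree insertion order: [39, 30, 8, 32, 44, 19]
Tree (level-order array): [39, 30, 44, 8, 32, None, None, None, 19]
Preorder traversal: [39, 30, 8, 19, 32, 44]


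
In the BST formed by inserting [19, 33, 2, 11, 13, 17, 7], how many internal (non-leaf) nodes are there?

Tree built from: [19, 33, 2, 11, 13, 17, 7]
Tree (level-order array): [19, 2, 33, None, 11, None, None, 7, 13, None, None, None, 17]
Rule: An internal node has at least one child.
Per-node child counts:
  node 19: 2 child(ren)
  node 2: 1 child(ren)
  node 11: 2 child(ren)
  node 7: 0 child(ren)
  node 13: 1 child(ren)
  node 17: 0 child(ren)
  node 33: 0 child(ren)
Matching nodes: [19, 2, 11, 13]
Count of internal (non-leaf) nodes: 4


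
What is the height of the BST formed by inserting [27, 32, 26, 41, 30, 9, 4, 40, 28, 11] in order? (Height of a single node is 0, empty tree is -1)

Insertion order: [27, 32, 26, 41, 30, 9, 4, 40, 28, 11]
Tree (level-order array): [27, 26, 32, 9, None, 30, 41, 4, 11, 28, None, 40]
Compute height bottom-up (empty subtree = -1):
  height(4) = 1 + max(-1, -1) = 0
  height(11) = 1 + max(-1, -1) = 0
  height(9) = 1 + max(0, 0) = 1
  height(26) = 1 + max(1, -1) = 2
  height(28) = 1 + max(-1, -1) = 0
  height(30) = 1 + max(0, -1) = 1
  height(40) = 1 + max(-1, -1) = 0
  height(41) = 1 + max(0, -1) = 1
  height(32) = 1 + max(1, 1) = 2
  height(27) = 1 + max(2, 2) = 3
Height = 3


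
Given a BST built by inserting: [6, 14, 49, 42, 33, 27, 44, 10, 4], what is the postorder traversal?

Tree insertion order: [6, 14, 49, 42, 33, 27, 44, 10, 4]
Tree (level-order array): [6, 4, 14, None, None, 10, 49, None, None, 42, None, 33, 44, 27]
Postorder traversal: [4, 10, 27, 33, 44, 42, 49, 14, 6]


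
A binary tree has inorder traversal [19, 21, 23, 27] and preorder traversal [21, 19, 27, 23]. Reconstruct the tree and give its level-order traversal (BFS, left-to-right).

Inorder:  [19, 21, 23, 27]
Preorder: [21, 19, 27, 23]
Algorithm: preorder visits root first, so consume preorder in order;
for each root, split the current inorder slice at that value into
left-subtree inorder and right-subtree inorder, then recurse.
Recursive splits:
  root=21; inorder splits into left=[19], right=[23, 27]
  root=19; inorder splits into left=[], right=[]
  root=27; inorder splits into left=[23], right=[]
  root=23; inorder splits into left=[], right=[]
Reconstructed level-order: [21, 19, 27, 23]


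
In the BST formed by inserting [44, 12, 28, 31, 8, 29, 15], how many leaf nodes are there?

Tree built from: [44, 12, 28, 31, 8, 29, 15]
Tree (level-order array): [44, 12, None, 8, 28, None, None, 15, 31, None, None, 29]
Rule: A leaf has 0 children.
Per-node child counts:
  node 44: 1 child(ren)
  node 12: 2 child(ren)
  node 8: 0 child(ren)
  node 28: 2 child(ren)
  node 15: 0 child(ren)
  node 31: 1 child(ren)
  node 29: 0 child(ren)
Matching nodes: [8, 15, 29]
Count of leaf nodes: 3


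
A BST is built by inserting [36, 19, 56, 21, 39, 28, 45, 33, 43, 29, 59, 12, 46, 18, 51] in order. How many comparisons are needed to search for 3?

Search path for 3: 36 -> 19 -> 12
Found: False
Comparisons: 3


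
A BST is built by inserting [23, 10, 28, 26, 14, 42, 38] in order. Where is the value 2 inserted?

Starting tree (level order): [23, 10, 28, None, 14, 26, 42, None, None, None, None, 38]
Insertion path: 23 -> 10
Result: insert 2 as left child of 10
Final tree (level order): [23, 10, 28, 2, 14, 26, 42, None, None, None, None, None, None, 38]


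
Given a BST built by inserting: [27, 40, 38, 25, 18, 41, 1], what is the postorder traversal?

Tree insertion order: [27, 40, 38, 25, 18, 41, 1]
Tree (level-order array): [27, 25, 40, 18, None, 38, 41, 1]
Postorder traversal: [1, 18, 25, 38, 41, 40, 27]


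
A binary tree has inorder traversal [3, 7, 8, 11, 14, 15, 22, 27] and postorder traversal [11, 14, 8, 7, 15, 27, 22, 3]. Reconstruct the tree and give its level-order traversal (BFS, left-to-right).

Inorder:   [3, 7, 8, 11, 14, 15, 22, 27]
Postorder: [11, 14, 8, 7, 15, 27, 22, 3]
Algorithm: postorder visits root last, so walk postorder right-to-left;
each value is the root of the current inorder slice — split it at that
value, recurse on the right subtree first, then the left.
Recursive splits:
  root=3; inorder splits into left=[], right=[7, 8, 11, 14, 15, 22, 27]
  root=22; inorder splits into left=[7, 8, 11, 14, 15], right=[27]
  root=27; inorder splits into left=[], right=[]
  root=15; inorder splits into left=[7, 8, 11, 14], right=[]
  root=7; inorder splits into left=[], right=[8, 11, 14]
  root=8; inorder splits into left=[], right=[11, 14]
  root=14; inorder splits into left=[11], right=[]
  root=11; inorder splits into left=[], right=[]
Reconstructed level-order: [3, 22, 15, 27, 7, 8, 14, 11]


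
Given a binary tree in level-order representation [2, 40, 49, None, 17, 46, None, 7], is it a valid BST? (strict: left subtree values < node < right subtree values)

Level-order array: [2, 40, 49, None, 17, 46, None, 7]
Validate using subtree bounds (lo, hi): at each node, require lo < value < hi,
then recurse left with hi=value and right with lo=value.
Preorder trace (stopping at first violation):
  at node 2 with bounds (-inf, +inf): OK
  at node 40 with bounds (-inf, 2): VIOLATION
Node 40 violates its bound: not (-inf < 40 < 2).
Result: Not a valid BST


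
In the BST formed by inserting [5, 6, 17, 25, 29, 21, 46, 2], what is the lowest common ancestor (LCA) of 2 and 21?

Tree insertion order: [5, 6, 17, 25, 29, 21, 46, 2]
Tree (level-order array): [5, 2, 6, None, None, None, 17, None, 25, 21, 29, None, None, None, 46]
In a BST, the LCA of p=2, q=21 is the first node v on the
root-to-leaf path with p <= v <= q (go left if both < v, right if both > v).
Walk from root:
  at 5: 2 <= 5 <= 21, this is the LCA
LCA = 5


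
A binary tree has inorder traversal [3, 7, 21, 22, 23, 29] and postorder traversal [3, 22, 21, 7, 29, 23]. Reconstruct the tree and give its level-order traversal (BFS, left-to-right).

Inorder:   [3, 7, 21, 22, 23, 29]
Postorder: [3, 22, 21, 7, 29, 23]
Algorithm: postorder visits root last, so walk postorder right-to-left;
each value is the root of the current inorder slice — split it at that
value, recurse on the right subtree first, then the left.
Recursive splits:
  root=23; inorder splits into left=[3, 7, 21, 22], right=[29]
  root=29; inorder splits into left=[], right=[]
  root=7; inorder splits into left=[3], right=[21, 22]
  root=21; inorder splits into left=[], right=[22]
  root=22; inorder splits into left=[], right=[]
  root=3; inorder splits into left=[], right=[]
Reconstructed level-order: [23, 7, 29, 3, 21, 22]


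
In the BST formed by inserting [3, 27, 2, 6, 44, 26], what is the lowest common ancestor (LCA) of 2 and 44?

Tree insertion order: [3, 27, 2, 6, 44, 26]
Tree (level-order array): [3, 2, 27, None, None, 6, 44, None, 26]
In a BST, the LCA of p=2, q=44 is the first node v on the
root-to-leaf path with p <= v <= q (go left if both < v, right if both > v).
Walk from root:
  at 3: 2 <= 3 <= 44, this is the LCA
LCA = 3


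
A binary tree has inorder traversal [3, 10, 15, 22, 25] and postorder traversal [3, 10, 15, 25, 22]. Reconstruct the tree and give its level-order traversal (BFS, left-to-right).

Inorder:   [3, 10, 15, 22, 25]
Postorder: [3, 10, 15, 25, 22]
Algorithm: postorder visits root last, so walk postorder right-to-left;
each value is the root of the current inorder slice — split it at that
value, recurse on the right subtree first, then the left.
Recursive splits:
  root=22; inorder splits into left=[3, 10, 15], right=[25]
  root=25; inorder splits into left=[], right=[]
  root=15; inorder splits into left=[3, 10], right=[]
  root=10; inorder splits into left=[3], right=[]
  root=3; inorder splits into left=[], right=[]
Reconstructed level-order: [22, 15, 25, 10, 3]


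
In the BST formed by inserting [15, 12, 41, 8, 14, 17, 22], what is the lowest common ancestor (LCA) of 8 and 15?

Tree insertion order: [15, 12, 41, 8, 14, 17, 22]
Tree (level-order array): [15, 12, 41, 8, 14, 17, None, None, None, None, None, None, 22]
In a BST, the LCA of p=8, q=15 is the first node v on the
root-to-leaf path with p <= v <= q (go left if both < v, right if both > v).
Walk from root:
  at 15: 8 <= 15 <= 15, this is the LCA
LCA = 15


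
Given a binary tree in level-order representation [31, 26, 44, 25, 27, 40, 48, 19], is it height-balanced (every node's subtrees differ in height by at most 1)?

Tree (level-order array): [31, 26, 44, 25, 27, 40, 48, 19]
Definition: a tree is height-balanced if, at every node, |h(left) - h(right)| <= 1 (empty subtree has height -1).
Bottom-up per-node check:
  node 19: h_left=-1, h_right=-1, diff=0 [OK], height=0
  node 25: h_left=0, h_right=-1, diff=1 [OK], height=1
  node 27: h_left=-1, h_right=-1, diff=0 [OK], height=0
  node 26: h_left=1, h_right=0, diff=1 [OK], height=2
  node 40: h_left=-1, h_right=-1, diff=0 [OK], height=0
  node 48: h_left=-1, h_right=-1, diff=0 [OK], height=0
  node 44: h_left=0, h_right=0, diff=0 [OK], height=1
  node 31: h_left=2, h_right=1, diff=1 [OK], height=3
All nodes satisfy the balance condition.
Result: Balanced


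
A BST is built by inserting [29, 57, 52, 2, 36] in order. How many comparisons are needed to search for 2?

Search path for 2: 29 -> 2
Found: True
Comparisons: 2


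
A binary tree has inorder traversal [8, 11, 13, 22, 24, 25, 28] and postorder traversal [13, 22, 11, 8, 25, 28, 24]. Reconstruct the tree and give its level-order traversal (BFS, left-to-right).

Inorder:   [8, 11, 13, 22, 24, 25, 28]
Postorder: [13, 22, 11, 8, 25, 28, 24]
Algorithm: postorder visits root last, so walk postorder right-to-left;
each value is the root of the current inorder slice — split it at that
value, recurse on the right subtree first, then the left.
Recursive splits:
  root=24; inorder splits into left=[8, 11, 13, 22], right=[25, 28]
  root=28; inorder splits into left=[25], right=[]
  root=25; inorder splits into left=[], right=[]
  root=8; inorder splits into left=[], right=[11, 13, 22]
  root=11; inorder splits into left=[], right=[13, 22]
  root=22; inorder splits into left=[13], right=[]
  root=13; inorder splits into left=[], right=[]
Reconstructed level-order: [24, 8, 28, 11, 25, 22, 13]


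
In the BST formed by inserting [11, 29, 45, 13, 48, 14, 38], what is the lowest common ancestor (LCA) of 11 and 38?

Tree insertion order: [11, 29, 45, 13, 48, 14, 38]
Tree (level-order array): [11, None, 29, 13, 45, None, 14, 38, 48]
In a BST, the LCA of p=11, q=38 is the first node v on the
root-to-leaf path with p <= v <= q (go left if both < v, right if both > v).
Walk from root:
  at 11: 11 <= 11 <= 38, this is the LCA
LCA = 11


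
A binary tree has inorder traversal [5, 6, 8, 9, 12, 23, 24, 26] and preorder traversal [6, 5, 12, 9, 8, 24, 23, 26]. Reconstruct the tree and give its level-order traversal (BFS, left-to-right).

Inorder:  [5, 6, 8, 9, 12, 23, 24, 26]
Preorder: [6, 5, 12, 9, 8, 24, 23, 26]
Algorithm: preorder visits root first, so consume preorder in order;
for each root, split the current inorder slice at that value into
left-subtree inorder and right-subtree inorder, then recurse.
Recursive splits:
  root=6; inorder splits into left=[5], right=[8, 9, 12, 23, 24, 26]
  root=5; inorder splits into left=[], right=[]
  root=12; inorder splits into left=[8, 9], right=[23, 24, 26]
  root=9; inorder splits into left=[8], right=[]
  root=8; inorder splits into left=[], right=[]
  root=24; inorder splits into left=[23], right=[26]
  root=23; inorder splits into left=[], right=[]
  root=26; inorder splits into left=[], right=[]
Reconstructed level-order: [6, 5, 12, 9, 24, 8, 23, 26]


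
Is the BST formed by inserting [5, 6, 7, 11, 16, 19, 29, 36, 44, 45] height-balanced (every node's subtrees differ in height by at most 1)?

Tree (level-order array): [5, None, 6, None, 7, None, 11, None, 16, None, 19, None, 29, None, 36, None, 44, None, 45]
Definition: a tree is height-balanced if, at every node, |h(left) - h(right)| <= 1 (empty subtree has height -1).
Bottom-up per-node check:
  node 45: h_left=-1, h_right=-1, diff=0 [OK], height=0
  node 44: h_left=-1, h_right=0, diff=1 [OK], height=1
  node 36: h_left=-1, h_right=1, diff=2 [FAIL (|-1-1|=2 > 1)], height=2
  node 29: h_left=-1, h_right=2, diff=3 [FAIL (|-1-2|=3 > 1)], height=3
  node 19: h_left=-1, h_right=3, diff=4 [FAIL (|-1-3|=4 > 1)], height=4
  node 16: h_left=-1, h_right=4, diff=5 [FAIL (|-1-4|=5 > 1)], height=5
  node 11: h_left=-1, h_right=5, diff=6 [FAIL (|-1-5|=6 > 1)], height=6
  node 7: h_left=-1, h_right=6, diff=7 [FAIL (|-1-6|=7 > 1)], height=7
  node 6: h_left=-1, h_right=7, diff=8 [FAIL (|-1-7|=8 > 1)], height=8
  node 5: h_left=-1, h_right=8, diff=9 [FAIL (|-1-8|=9 > 1)], height=9
Node 36 violates the condition: |-1 - 1| = 2 > 1.
Result: Not balanced


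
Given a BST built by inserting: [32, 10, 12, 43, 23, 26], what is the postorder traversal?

Tree insertion order: [32, 10, 12, 43, 23, 26]
Tree (level-order array): [32, 10, 43, None, 12, None, None, None, 23, None, 26]
Postorder traversal: [26, 23, 12, 10, 43, 32]


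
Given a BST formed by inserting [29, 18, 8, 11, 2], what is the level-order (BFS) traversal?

Tree insertion order: [29, 18, 8, 11, 2]
Tree (level-order array): [29, 18, None, 8, None, 2, 11]
BFS from the root, enqueuing left then right child of each popped node:
  queue [29] -> pop 29, enqueue [18], visited so far: [29]
  queue [18] -> pop 18, enqueue [8], visited so far: [29, 18]
  queue [8] -> pop 8, enqueue [2, 11], visited so far: [29, 18, 8]
  queue [2, 11] -> pop 2, enqueue [none], visited so far: [29, 18, 8, 2]
  queue [11] -> pop 11, enqueue [none], visited so far: [29, 18, 8, 2, 11]
Result: [29, 18, 8, 2, 11]


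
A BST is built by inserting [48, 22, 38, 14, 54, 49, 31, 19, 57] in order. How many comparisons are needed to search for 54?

Search path for 54: 48 -> 54
Found: True
Comparisons: 2


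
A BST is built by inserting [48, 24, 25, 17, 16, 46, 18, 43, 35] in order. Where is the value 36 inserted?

Starting tree (level order): [48, 24, None, 17, 25, 16, 18, None, 46, None, None, None, None, 43, None, 35]
Insertion path: 48 -> 24 -> 25 -> 46 -> 43 -> 35
Result: insert 36 as right child of 35
Final tree (level order): [48, 24, None, 17, 25, 16, 18, None, 46, None, None, None, None, 43, None, 35, None, None, 36]


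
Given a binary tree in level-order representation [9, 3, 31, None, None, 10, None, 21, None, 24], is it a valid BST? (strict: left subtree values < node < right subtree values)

Level-order array: [9, 3, 31, None, None, 10, None, 21, None, 24]
Validate using subtree bounds (lo, hi): at each node, require lo < value < hi,
then recurse left with hi=value and right with lo=value.
Preorder trace (stopping at first violation):
  at node 9 with bounds (-inf, +inf): OK
  at node 3 with bounds (-inf, 9): OK
  at node 31 with bounds (9, +inf): OK
  at node 10 with bounds (9, 31): OK
  at node 21 with bounds (9, 10): VIOLATION
Node 21 violates its bound: not (9 < 21 < 10).
Result: Not a valid BST


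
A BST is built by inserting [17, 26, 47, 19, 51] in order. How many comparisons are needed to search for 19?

Search path for 19: 17 -> 26 -> 19
Found: True
Comparisons: 3


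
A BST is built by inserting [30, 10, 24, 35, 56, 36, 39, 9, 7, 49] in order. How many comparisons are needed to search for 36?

Search path for 36: 30 -> 35 -> 56 -> 36
Found: True
Comparisons: 4


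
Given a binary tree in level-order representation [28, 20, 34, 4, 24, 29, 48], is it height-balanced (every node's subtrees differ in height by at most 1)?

Tree (level-order array): [28, 20, 34, 4, 24, 29, 48]
Definition: a tree is height-balanced if, at every node, |h(left) - h(right)| <= 1 (empty subtree has height -1).
Bottom-up per-node check:
  node 4: h_left=-1, h_right=-1, diff=0 [OK], height=0
  node 24: h_left=-1, h_right=-1, diff=0 [OK], height=0
  node 20: h_left=0, h_right=0, diff=0 [OK], height=1
  node 29: h_left=-1, h_right=-1, diff=0 [OK], height=0
  node 48: h_left=-1, h_right=-1, diff=0 [OK], height=0
  node 34: h_left=0, h_right=0, diff=0 [OK], height=1
  node 28: h_left=1, h_right=1, diff=0 [OK], height=2
All nodes satisfy the balance condition.
Result: Balanced


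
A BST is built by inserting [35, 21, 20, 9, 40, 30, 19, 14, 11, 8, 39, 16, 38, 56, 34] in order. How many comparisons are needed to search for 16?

Search path for 16: 35 -> 21 -> 20 -> 9 -> 19 -> 14 -> 16
Found: True
Comparisons: 7


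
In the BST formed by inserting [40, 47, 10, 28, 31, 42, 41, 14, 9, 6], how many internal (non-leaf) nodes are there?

Tree built from: [40, 47, 10, 28, 31, 42, 41, 14, 9, 6]
Tree (level-order array): [40, 10, 47, 9, 28, 42, None, 6, None, 14, 31, 41]
Rule: An internal node has at least one child.
Per-node child counts:
  node 40: 2 child(ren)
  node 10: 2 child(ren)
  node 9: 1 child(ren)
  node 6: 0 child(ren)
  node 28: 2 child(ren)
  node 14: 0 child(ren)
  node 31: 0 child(ren)
  node 47: 1 child(ren)
  node 42: 1 child(ren)
  node 41: 0 child(ren)
Matching nodes: [40, 10, 9, 28, 47, 42]
Count of internal (non-leaf) nodes: 6


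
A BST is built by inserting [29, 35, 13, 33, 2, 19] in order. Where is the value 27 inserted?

Starting tree (level order): [29, 13, 35, 2, 19, 33]
Insertion path: 29 -> 13 -> 19
Result: insert 27 as right child of 19
Final tree (level order): [29, 13, 35, 2, 19, 33, None, None, None, None, 27]


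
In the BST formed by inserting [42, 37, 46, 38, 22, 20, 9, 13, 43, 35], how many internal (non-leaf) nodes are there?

Tree built from: [42, 37, 46, 38, 22, 20, 9, 13, 43, 35]
Tree (level-order array): [42, 37, 46, 22, 38, 43, None, 20, 35, None, None, None, None, 9, None, None, None, None, 13]
Rule: An internal node has at least one child.
Per-node child counts:
  node 42: 2 child(ren)
  node 37: 2 child(ren)
  node 22: 2 child(ren)
  node 20: 1 child(ren)
  node 9: 1 child(ren)
  node 13: 0 child(ren)
  node 35: 0 child(ren)
  node 38: 0 child(ren)
  node 46: 1 child(ren)
  node 43: 0 child(ren)
Matching nodes: [42, 37, 22, 20, 9, 46]
Count of internal (non-leaf) nodes: 6


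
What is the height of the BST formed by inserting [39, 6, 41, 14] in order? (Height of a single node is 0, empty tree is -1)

Insertion order: [39, 6, 41, 14]
Tree (level-order array): [39, 6, 41, None, 14]
Compute height bottom-up (empty subtree = -1):
  height(14) = 1 + max(-1, -1) = 0
  height(6) = 1 + max(-1, 0) = 1
  height(41) = 1 + max(-1, -1) = 0
  height(39) = 1 + max(1, 0) = 2
Height = 2


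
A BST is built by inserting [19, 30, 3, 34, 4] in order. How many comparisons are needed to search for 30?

Search path for 30: 19 -> 30
Found: True
Comparisons: 2


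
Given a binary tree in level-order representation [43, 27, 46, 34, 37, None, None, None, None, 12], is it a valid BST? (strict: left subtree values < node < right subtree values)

Level-order array: [43, 27, 46, 34, 37, None, None, None, None, 12]
Validate using subtree bounds (lo, hi): at each node, require lo < value < hi,
then recurse left with hi=value and right with lo=value.
Preorder trace (stopping at first violation):
  at node 43 with bounds (-inf, +inf): OK
  at node 27 with bounds (-inf, 43): OK
  at node 34 with bounds (-inf, 27): VIOLATION
Node 34 violates its bound: not (-inf < 34 < 27).
Result: Not a valid BST


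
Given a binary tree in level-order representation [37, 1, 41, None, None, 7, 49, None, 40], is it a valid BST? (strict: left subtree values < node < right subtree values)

Level-order array: [37, 1, 41, None, None, 7, 49, None, 40]
Validate using subtree bounds (lo, hi): at each node, require lo < value < hi,
then recurse left with hi=value and right with lo=value.
Preorder trace (stopping at first violation):
  at node 37 with bounds (-inf, +inf): OK
  at node 1 with bounds (-inf, 37): OK
  at node 41 with bounds (37, +inf): OK
  at node 7 with bounds (37, 41): VIOLATION
Node 7 violates its bound: not (37 < 7 < 41).
Result: Not a valid BST


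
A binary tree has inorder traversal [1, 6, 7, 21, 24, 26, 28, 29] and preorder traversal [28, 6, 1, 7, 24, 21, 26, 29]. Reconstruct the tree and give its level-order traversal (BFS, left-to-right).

Inorder:  [1, 6, 7, 21, 24, 26, 28, 29]
Preorder: [28, 6, 1, 7, 24, 21, 26, 29]
Algorithm: preorder visits root first, so consume preorder in order;
for each root, split the current inorder slice at that value into
left-subtree inorder and right-subtree inorder, then recurse.
Recursive splits:
  root=28; inorder splits into left=[1, 6, 7, 21, 24, 26], right=[29]
  root=6; inorder splits into left=[1], right=[7, 21, 24, 26]
  root=1; inorder splits into left=[], right=[]
  root=7; inorder splits into left=[], right=[21, 24, 26]
  root=24; inorder splits into left=[21], right=[26]
  root=21; inorder splits into left=[], right=[]
  root=26; inorder splits into left=[], right=[]
  root=29; inorder splits into left=[], right=[]
Reconstructed level-order: [28, 6, 29, 1, 7, 24, 21, 26]


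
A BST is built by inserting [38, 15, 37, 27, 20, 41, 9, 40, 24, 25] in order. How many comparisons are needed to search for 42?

Search path for 42: 38 -> 41
Found: False
Comparisons: 2


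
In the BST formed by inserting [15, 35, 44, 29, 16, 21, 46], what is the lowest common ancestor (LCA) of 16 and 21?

Tree insertion order: [15, 35, 44, 29, 16, 21, 46]
Tree (level-order array): [15, None, 35, 29, 44, 16, None, None, 46, None, 21]
In a BST, the LCA of p=16, q=21 is the first node v on the
root-to-leaf path with p <= v <= q (go left if both < v, right if both > v).
Walk from root:
  at 15: both 16 and 21 > 15, go right
  at 35: both 16 and 21 < 35, go left
  at 29: both 16 and 21 < 29, go left
  at 16: 16 <= 16 <= 21, this is the LCA
LCA = 16


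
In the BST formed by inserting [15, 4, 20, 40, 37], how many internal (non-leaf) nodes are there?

Tree built from: [15, 4, 20, 40, 37]
Tree (level-order array): [15, 4, 20, None, None, None, 40, 37]
Rule: An internal node has at least one child.
Per-node child counts:
  node 15: 2 child(ren)
  node 4: 0 child(ren)
  node 20: 1 child(ren)
  node 40: 1 child(ren)
  node 37: 0 child(ren)
Matching nodes: [15, 20, 40]
Count of internal (non-leaf) nodes: 3


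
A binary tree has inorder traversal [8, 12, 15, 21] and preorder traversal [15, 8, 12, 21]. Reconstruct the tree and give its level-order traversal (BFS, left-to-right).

Inorder:  [8, 12, 15, 21]
Preorder: [15, 8, 12, 21]
Algorithm: preorder visits root first, so consume preorder in order;
for each root, split the current inorder slice at that value into
left-subtree inorder and right-subtree inorder, then recurse.
Recursive splits:
  root=15; inorder splits into left=[8, 12], right=[21]
  root=8; inorder splits into left=[], right=[12]
  root=12; inorder splits into left=[], right=[]
  root=21; inorder splits into left=[], right=[]
Reconstructed level-order: [15, 8, 21, 12]


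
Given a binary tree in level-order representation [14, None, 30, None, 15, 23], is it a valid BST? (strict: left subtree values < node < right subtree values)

Level-order array: [14, None, 30, None, 15, 23]
Validate using subtree bounds (lo, hi): at each node, require lo < value < hi,
then recurse left with hi=value and right with lo=value.
Preorder trace (stopping at first violation):
  at node 14 with bounds (-inf, +inf): OK
  at node 30 with bounds (14, +inf): OK
  at node 15 with bounds (30, +inf): VIOLATION
Node 15 violates its bound: not (30 < 15 < +inf).
Result: Not a valid BST


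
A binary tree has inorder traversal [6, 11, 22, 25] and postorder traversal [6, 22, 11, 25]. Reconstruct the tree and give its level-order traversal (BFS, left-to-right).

Inorder:   [6, 11, 22, 25]
Postorder: [6, 22, 11, 25]
Algorithm: postorder visits root last, so walk postorder right-to-left;
each value is the root of the current inorder slice — split it at that
value, recurse on the right subtree first, then the left.
Recursive splits:
  root=25; inorder splits into left=[6, 11, 22], right=[]
  root=11; inorder splits into left=[6], right=[22]
  root=22; inorder splits into left=[], right=[]
  root=6; inorder splits into left=[], right=[]
Reconstructed level-order: [25, 11, 6, 22]


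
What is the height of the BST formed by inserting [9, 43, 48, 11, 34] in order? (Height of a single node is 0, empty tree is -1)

Insertion order: [9, 43, 48, 11, 34]
Tree (level-order array): [9, None, 43, 11, 48, None, 34]
Compute height bottom-up (empty subtree = -1):
  height(34) = 1 + max(-1, -1) = 0
  height(11) = 1 + max(-1, 0) = 1
  height(48) = 1 + max(-1, -1) = 0
  height(43) = 1 + max(1, 0) = 2
  height(9) = 1 + max(-1, 2) = 3
Height = 3


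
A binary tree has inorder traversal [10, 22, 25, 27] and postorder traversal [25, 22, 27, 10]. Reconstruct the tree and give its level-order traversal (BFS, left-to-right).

Inorder:   [10, 22, 25, 27]
Postorder: [25, 22, 27, 10]
Algorithm: postorder visits root last, so walk postorder right-to-left;
each value is the root of the current inorder slice — split it at that
value, recurse on the right subtree first, then the left.
Recursive splits:
  root=10; inorder splits into left=[], right=[22, 25, 27]
  root=27; inorder splits into left=[22, 25], right=[]
  root=22; inorder splits into left=[], right=[25]
  root=25; inorder splits into left=[], right=[]
Reconstructed level-order: [10, 27, 22, 25]


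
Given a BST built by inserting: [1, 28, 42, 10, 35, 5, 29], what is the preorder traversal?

Tree insertion order: [1, 28, 42, 10, 35, 5, 29]
Tree (level-order array): [1, None, 28, 10, 42, 5, None, 35, None, None, None, 29]
Preorder traversal: [1, 28, 10, 5, 42, 35, 29]


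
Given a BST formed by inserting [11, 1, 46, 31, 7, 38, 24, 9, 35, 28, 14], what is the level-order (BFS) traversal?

Tree insertion order: [11, 1, 46, 31, 7, 38, 24, 9, 35, 28, 14]
Tree (level-order array): [11, 1, 46, None, 7, 31, None, None, 9, 24, 38, None, None, 14, 28, 35]
BFS from the root, enqueuing left then right child of each popped node:
  queue [11] -> pop 11, enqueue [1, 46], visited so far: [11]
  queue [1, 46] -> pop 1, enqueue [7], visited so far: [11, 1]
  queue [46, 7] -> pop 46, enqueue [31], visited so far: [11, 1, 46]
  queue [7, 31] -> pop 7, enqueue [9], visited so far: [11, 1, 46, 7]
  queue [31, 9] -> pop 31, enqueue [24, 38], visited so far: [11, 1, 46, 7, 31]
  queue [9, 24, 38] -> pop 9, enqueue [none], visited so far: [11, 1, 46, 7, 31, 9]
  queue [24, 38] -> pop 24, enqueue [14, 28], visited so far: [11, 1, 46, 7, 31, 9, 24]
  queue [38, 14, 28] -> pop 38, enqueue [35], visited so far: [11, 1, 46, 7, 31, 9, 24, 38]
  queue [14, 28, 35] -> pop 14, enqueue [none], visited so far: [11, 1, 46, 7, 31, 9, 24, 38, 14]
  queue [28, 35] -> pop 28, enqueue [none], visited so far: [11, 1, 46, 7, 31, 9, 24, 38, 14, 28]
  queue [35] -> pop 35, enqueue [none], visited so far: [11, 1, 46, 7, 31, 9, 24, 38, 14, 28, 35]
Result: [11, 1, 46, 7, 31, 9, 24, 38, 14, 28, 35]


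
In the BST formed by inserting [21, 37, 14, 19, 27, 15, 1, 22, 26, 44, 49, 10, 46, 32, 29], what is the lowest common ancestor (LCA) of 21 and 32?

Tree insertion order: [21, 37, 14, 19, 27, 15, 1, 22, 26, 44, 49, 10, 46, 32, 29]
Tree (level-order array): [21, 14, 37, 1, 19, 27, 44, None, 10, 15, None, 22, 32, None, 49, None, None, None, None, None, 26, 29, None, 46]
In a BST, the LCA of p=21, q=32 is the first node v on the
root-to-leaf path with p <= v <= q (go left if both < v, right if both > v).
Walk from root:
  at 21: 21 <= 21 <= 32, this is the LCA
LCA = 21
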